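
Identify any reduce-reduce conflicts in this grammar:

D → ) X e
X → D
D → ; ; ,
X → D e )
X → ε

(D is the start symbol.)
A reduce-reduce conflict occurs when an LR(0) state has two complete items [A → α .] and [B → β .] — both call for a reduction, and with no lookahead the parser cannot choose between them.

Augment with D' → D and build the canonical LR(0) collection (I0 = CLOSURE({[D' → . D]}), then GOTO on every symbol after a dot until no new states appear). It has 11 states:
  I0: { [D → . ) X e], [D → . ; ; ,], [D' → . D] }  — shift
  I1: { [D → ) . X e], [D → . ) X e], [D → . ; ; ,], [X → . D e )], [X → . D], [X → .] }  — shift, reduce
  I2: { [D → ; . ; ,] }  — shift
  I3: { [D' → D .] }  — accept
  I4: { [D → ; ; . ,] }  — shift
  I5: { [D → ; ; , .] }  — reduce
  I6: { [X → D . e )], [X → D .] }  — shift, reduce
  I7: { [D → ) X . e] }  — shift
  I8: { [D → ) X e .] }  — reduce
  I9: { [X → D e . )] }  — shift
  I10: { [X → D e ) .] }  — reduce

No state contains more than one complete item.

Answer: No reduce-reduce conflicts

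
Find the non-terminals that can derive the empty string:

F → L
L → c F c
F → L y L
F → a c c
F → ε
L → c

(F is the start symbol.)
ε-productions: F → ε
So F is immediately nullable.
No further non-terminal can be added: every production for the remaining non-terminals contains a terminal or a non-nullable non-terminal.
Nullable = { 'F' }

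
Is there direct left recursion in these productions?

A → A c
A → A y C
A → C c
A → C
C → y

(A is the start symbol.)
Direct left recursion occurs when N → N α for some non-terminal N (the right-hand side begins with the left-hand side itself).

A → A c: LEFT RECURSIVE (starts with A)
A → A y C: LEFT RECURSIVE (starts with A)
A → C c: starts with C
A → C: starts with C
C → y: starts with y

The grammar has direct left recursion on: A.

Answer: Yes, A is left-recursive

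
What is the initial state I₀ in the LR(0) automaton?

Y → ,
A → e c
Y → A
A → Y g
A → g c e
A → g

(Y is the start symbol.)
{ [A → . Y g], [A → . e c], [A → . g c e], [A → . g], [Y → . ,], [Y → . A], [Y' → . Y] }

First, augment the grammar with Y' → Y
I₀ = CLOSURE({ [Y' → . Y] }):
  [Y' → . Y] has the dot before Y: add [Y → . ,], [Y → . A]
  [Y → . A] has the dot before A: add [A → . e c], [A → . Y g], [A → . g c e], [A → . g]
No further items can be added.

I₀ = { [A → . Y g], [A → . e c], [A → . g c e], [A → . g], [Y → . ,], [Y → . A], [Y' → . Y] }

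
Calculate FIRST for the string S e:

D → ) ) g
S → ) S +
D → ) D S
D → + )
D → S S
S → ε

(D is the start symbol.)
{ ')', 'e' }

FIRST sets of the non-terminals involved (from the grammar, by fixed-point iteration):
  FIRST(S) = { ')', ε }

To compute FIRST(S e), process the symbols left to right:
Symbol S is a non-terminal. Add FIRST(S) \ {ε} = { ')' }
S is nullable (ε ∈ FIRST(S)), continue to the next symbol.
Symbol e is a terminal. Add 'e' and stop.
FIRST(S e) = { ')', 'e' }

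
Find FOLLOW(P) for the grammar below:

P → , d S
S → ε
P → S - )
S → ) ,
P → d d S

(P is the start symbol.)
{ $ }

To compute FOLLOW(P), find every occurrence of P on a right-hand side N → α P β: add FIRST(β) \ {ε}, and if β is empty or nullable also add FOLLOW(N). Iterate to a fixed point.

P is the start symbol, so $ ∈ FOLLOW(P).
P does not occur on any right-hand side.

Taking the union: FOLLOW(P) = { $ }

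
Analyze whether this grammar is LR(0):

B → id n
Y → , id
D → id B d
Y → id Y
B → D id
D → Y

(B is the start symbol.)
No. Reduce-reduce conflict: [D → Y .] and [Y → id Y .]

A grammar is LR(0) if no state in the canonical LR(0) collection has:
  - both a shift item (dot before a terminal) and a complete item (shift-reduce conflict), or
  - two or more complete items (reduce-reduce conflict; the accept item [B' → B .] counts as a complete item here).

Augment with B' → B and build the canonical LR(0) collection (I0 = CLOSURE({[B' → . B]}), then GOTO on every symbol after a dot until no new states appear). It has 12 states:
  I0: { [B → . D id], [B → . id n], [B' → . B], [D → . Y], [D → . id B d], [Y → . , id], [Y → . id Y] }  — shift
  I1: { [Y → , . id] }  — shift
  I2: { [B' → B .] }  — accept
  I3: { [B → D . id] }  — shift
  I4: { [D → Y .] }  — reduce
  I5: { [B → . D id], [B → . id n], [B → id . n], [D → . Y], [D → . id B d], [D → id . B d], [Y → . , id], [Y → . id Y], [Y → id . Y] }  — shift
  I6: { [D → id B . d] }  — shift
  I7: { [D → Y .], [Y → id Y .] }  — 2 reduces
  I8: { [B → id n .] }  — reduce
  I9: { [D → id B d .] }  — reduce
  I10: { [B → D id .] }  — reduce
  I11: { [Y → , id .] }  — reduce

Conflict in state I7:
  Reduce-reduce conflict: [D → Y .] and [Y → id Y .]
So the grammar is NOT LR(0).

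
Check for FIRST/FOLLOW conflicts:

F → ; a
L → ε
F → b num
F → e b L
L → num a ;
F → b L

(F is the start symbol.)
Nullable non-terminals: L.

L: nullable alternative(s) L → ε; FOLLOW(L) = { $ }
  L → ε: FIRST \ {ε} = { } — this is the only nullable alternative, skip
  L → num a ;: FIRST \ {ε} = { 'num' } — disjoint from FOLLOW(L)

F has no nullable alternative, so no FIRST/FOLLOW check is needed there.

No FIRST/FOLLOW conflicts found.

Answer: No FIRST/FOLLOW conflicts.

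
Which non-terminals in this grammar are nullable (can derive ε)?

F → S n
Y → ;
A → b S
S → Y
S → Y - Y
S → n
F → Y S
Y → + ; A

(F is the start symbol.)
There are no ε-productions, so no non-terminal can derive ε.
No non-terminals are nullable.

Answer: None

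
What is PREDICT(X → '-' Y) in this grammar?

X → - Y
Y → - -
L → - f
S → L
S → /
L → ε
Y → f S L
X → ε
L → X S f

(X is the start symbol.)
{ '-' }

PREDICT(X → '-' Y) = (FIRST(RHS) \ {ε}) ∪ (FOLLOW(X) if ε ∈ FIRST(RHS), i.e. RHS ⇒* ε)
FIRST('-' Y) = { '-' }
ε ∉ FIRST('-' Y), so FOLLOW(X) is not added.
PREDICT(X → '-' Y) = { '-' }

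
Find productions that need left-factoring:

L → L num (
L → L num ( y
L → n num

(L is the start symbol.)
Yes, L has productions with common prefix 'L num ('

Left-factoring is needed when two productions for the same non-terminal
share a common prefix on the right-hand side.

Productions for L:
  L → L num (
  L → L num ( y
  L → n num

Found common prefix 'L num (' in productions for L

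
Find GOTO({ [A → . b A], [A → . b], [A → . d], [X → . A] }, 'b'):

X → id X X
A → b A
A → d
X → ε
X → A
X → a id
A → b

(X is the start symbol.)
{ [A → . b A], [A → . b], [A → . d], [A → b . A], [A → b .] }

GOTO(I, 'b') = CLOSURE({ [A → αX.β] : [A → α.Xβ] ∈ I, X = 'b' })

Items with dot before 'b', with the dot advanced:
  [A → . b] → [A → b .]
  [A → . b A] → [A → b . A]
Closure of the advanced items:
  [A → b . A] has the dot before A: add [A → . b A], [A → . d], [A → . b]

GOTO = { [A → . b A], [A → . b], [A → . d], [A → b . A], [A → b .] }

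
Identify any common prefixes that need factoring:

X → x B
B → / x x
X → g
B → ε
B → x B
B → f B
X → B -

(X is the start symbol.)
Left-factoring is needed when two productions for the same non-terminal
share a common prefix on the right-hand side.

Productions for X:
  X → x B
  X → g
  X → B -
Productions for B:
  B → / x x
  B → ε
  B → x B
  B → f B

No common prefixes found.

Answer: No, left-factoring is not needed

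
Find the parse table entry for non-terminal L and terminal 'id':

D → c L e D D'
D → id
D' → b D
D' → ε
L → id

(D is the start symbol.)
L → id

To find M[L, 'id'], we find productions for L where 'id' is in the predict set (PREDICT(N → α) = (FIRST(α) \ {ε}) ∪ (FOLLOW(N) if α ⇒* ε)).

L → id: PREDICT = { 'id' }
  'id' is in predict set, so this production goes in M[L, 'id']

M[L, 'id'] = L → id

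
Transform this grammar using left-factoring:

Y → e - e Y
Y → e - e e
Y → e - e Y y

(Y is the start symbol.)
Y → e - e Y'
Y' → Y Y''
Y'' → ε
Y'' → y
Y' → e

Left-factoring transforms A → αβ₁ | αβ₂ into A → αA' and A' → β₁ | β₂
(α is the longest common prefix among the alternatives). Repeat until
no nonterminal has two alternatives with a common prefix.

Round 1: Y has alternatives sharing prefix 'e - e'. Introduce Y': Y → e - e Y'
  Add: Y' → Y
  Add: Y' → e
  Add: Y' → Y y

Round 2: Y' has alternatives sharing prefix 'Y'. Introduce Y'': Y' → Y Y''
  Add: Y'' → ε
  Add: Y'' → y

No remaining common prefixes — done.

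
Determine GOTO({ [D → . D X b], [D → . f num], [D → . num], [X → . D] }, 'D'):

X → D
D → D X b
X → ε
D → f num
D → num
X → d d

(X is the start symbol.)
GOTO(I, 'D') = CLOSURE({ [A → αX.β] : [A → α.Xβ] ∈ I, X = 'D' })

Items with dot before 'D', with the dot advanced:
  [D → . D X b] → [D → D . X b]
  [X → . D] → [X → D .]
Closure of the advanced items:
  [D → D . X b] has the dot before X: add [X → . D], [X → .], [X → . d d]
  [X → . D] has the dot before D: add [D → . D X b], [D → . f num], [D → . num]

GOTO = { [D → . D X b], [D → . f num], [D → . num], [D → D . X b], [X → . D], [X → . d d], [X → .], [X → D .] }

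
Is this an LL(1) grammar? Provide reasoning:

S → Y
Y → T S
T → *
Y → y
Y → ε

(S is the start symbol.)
Yes, the grammar is LL(1).

Relevant sets:
  FIRST(T) = { '*' }
  FOLLOW(Y) = { $ }

For Y:
  PREDICT(Y → T S) = { '*' }
  PREDICT(Y → y) = { 'y' }
  PREDICT(Y → ε) = { $ }
S, T have a single production, so nothing to check there.

All predict sets are disjoint. The grammar IS LL(1).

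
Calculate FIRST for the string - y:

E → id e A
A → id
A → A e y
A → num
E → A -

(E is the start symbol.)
{ '-' }

To compute FIRST(- y), process the symbols left to right:
Symbol - is a terminal. Add '-' and stop.
FIRST(- y) = { '-' }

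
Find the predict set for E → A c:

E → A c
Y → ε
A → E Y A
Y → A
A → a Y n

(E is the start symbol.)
PREDICT(E → A c) = (FIRST(RHS) \ {ε}) ∪ (FOLLOW(E) if ε ∈ FIRST(RHS), i.e. RHS ⇒* ε)
FIRST(A) = { 'a' }
FIRST(A c) = { 'a' }
ε ∉ FIRST(A c), so FOLLOW(E) is not added.
PREDICT(E → A c) = { 'a' }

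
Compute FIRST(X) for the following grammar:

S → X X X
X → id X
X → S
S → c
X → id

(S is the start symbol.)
To compute FIRST(X), examine every production with X on the left-hand side, reading each right-hand side left to right until a non-nullable symbol is reached.

FIRST sets of the other non-terminals involved (by the same procedure, iterated to a fixed point):
  FIRST(S) = { 'c', 'id' }

From X → id X:
  - id is a terminal: add 'id' and stop
From X → S:
  - S is a non-terminal: add FIRST(S) \ {ε} = { 'c', 'id' }
    S is not nullable, so stop
From X → id:
  - id is a terminal: add 'id' and stop

Collecting: FIRST(X) = { 'c', 'id' }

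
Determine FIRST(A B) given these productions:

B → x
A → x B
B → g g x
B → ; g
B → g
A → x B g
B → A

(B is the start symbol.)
FIRST sets of the non-terminals involved (from the grammar, by fixed-point iteration):
  FIRST(A) = { 'x' }

To compute FIRST(A B), process the symbols left to right:
Symbol A is a non-terminal. Add FIRST(A) \ {ε} = { 'x' }
A is not nullable (ε ∉ FIRST(A)), so stop here.
FIRST(A B) = { 'x' }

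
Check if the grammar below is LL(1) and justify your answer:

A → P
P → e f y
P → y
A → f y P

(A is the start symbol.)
Relevant sets:
  FIRST(P) = { 'e', 'y' }

For A:
  PREDICT(A → P) = { 'e', 'y' }
  PREDICT(A → f y P) = { 'f' }
For P:
  PREDICT(P → e f y) = { 'e' }
  PREDICT(P → y) = { 'y' }

All predict sets are disjoint. The grammar IS LL(1).

Answer: Yes, the grammar is LL(1).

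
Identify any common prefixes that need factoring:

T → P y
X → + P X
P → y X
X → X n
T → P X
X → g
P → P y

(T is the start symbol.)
Left-factoring is needed when two productions for the same non-terminal
share a common prefix on the right-hand side.

Productions for T:
  T → P y
  T → P X
Productions for X:
  X → + P X
  X → X n
  X → g
Productions for P:
  P → y X
  P → P y

Found common prefix 'P' in productions for T

Answer: Yes, T has productions with common prefix 'P'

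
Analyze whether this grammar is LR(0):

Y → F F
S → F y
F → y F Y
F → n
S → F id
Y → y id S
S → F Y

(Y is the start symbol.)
Augment with Y' → Y and build the canonical LR(0) collection (I0 = CLOSURE({[Y' → . Y]}), then GOTO on every symbol after a dot until no new states appear). It has 15 states:
  I0: { [F → . n], [F → . y F Y], [Y → . F F], [Y → . y id S], [Y' → . Y] }  — shift
  I1: { [F → . n], [F → . y F Y], [Y → F . F] }  — shift
  I2: { [Y' → Y .] }  — accept
  I3: { [F → n .] }  — reduce
  I4: { [F → . n], [F → . y F Y], [F → y . F Y], [Y → y . id S] }  — shift
  I5: { [F → . n], [F → . y F Y], [F → y F . Y], [Y → . F F], [Y → . y id S] }  — shift
  I6: { [F → . n], [F → . y F Y], [S → . F Y], [S → . F id], [S → . F y], [Y → y id . S] }  — shift
  I7: { [F → . n], [F → . y F Y], [F → y . F Y] }  — shift
  I8: { [F → . n], [F → . y F Y], [S → F . Y], [S → F . id], [S → F . y], [Y → . F F], [Y → . y id S] }  — shift
  I9: { [Y → y id S .] }  — reduce
  I10: { [S → F Y .] }  — reduce
  I11: { [S → F id .] }  — reduce
  I12: { [F → . n], [F → . y F Y], [F → y . F Y], [S → F y .], [Y → y . id S] }  — shift, reduce
  I13: { [F → y F Y .] }  — reduce
  I14: { [Y → F F .] }  — reduce

Conflict in state I12:
  Shift-reduce conflict between [S → F y .] and [F → . n]
So the grammar is NOT LR(0).

Answer: No. Shift-reduce conflict between [S → F y .] and [F → . n]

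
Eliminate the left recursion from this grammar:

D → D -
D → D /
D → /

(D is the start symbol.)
D → / D'
D' → - D'
D' → / D'
D' → ε

D is directly left-recursive. The standard transformation for
  A → A α₁ | ... | A α_m | β₁ | ... | β_n
is
  A  → β₁ A' | ... | β_n A'
  A' → α₁ A' | ... | α_m A' | ε

D → / becomes D → / D'
D → D - becomes D' → - D'
D → D / becomes D' → / D'
Add D' → ε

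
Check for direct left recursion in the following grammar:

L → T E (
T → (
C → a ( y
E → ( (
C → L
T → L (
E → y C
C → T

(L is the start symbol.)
Direct left recursion occurs when N → N α for some non-terminal N (the right-hand side begins with the left-hand side itself).

L → T E (: starts with T
T → (: starts with '('
C → a ( y: starts with a
E → ( (: starts with '('
C → L: starts with L
T → L (: starts with L
E → y C: starts with y
C → T: starts with T

No direct left recursion found.

Answer: No direct left recursion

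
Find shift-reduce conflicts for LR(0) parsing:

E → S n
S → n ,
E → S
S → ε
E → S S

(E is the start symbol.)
A shift-reduce conflict occurs when an LR(0) state has both:
  - a complete (reduce) item [A → α .] (dot at the end), and
  - a shift item [B → β . c γ] (dot before a terminal).

Augment with E' → E and build the canonical LR(0) collection (I0 = CLOSURE({[E' → . E]}), then GOTO on every symbol after a dot until no new states appear). It has 7 states:
  I0: { [E → . S S], [E → . S n], [E → . S], [E' → . E], [S → . n ,], [S → .] }  — shift, reduce
  I1: { [E' → E .] }  — accept
  I2: { [E → S . S], [E → S . n], [E → S .], [S → . n ,], [S → .] }  — shift, 2 reduces
  I3: { [S → n . ,] }  — shift
  I4: { [S → n , .] }  — reduce
  I5: { [E → S S .] }  — reduce
  I6: { [E → S n .], [S → n . ,] }  — shift, reduce

I0 contains reduce item [S → .] and shift item [S → . n ,] — shift-reduce conflict.
I2 contains reduce items [E → S .], [S → .] and shift items [E → S . n], [S → . n ,] — shift-reduce conflict.
I6 contains reduce item [E → S n .] and shift item [S → n . ,] — shift-reduce conflict.

Answer: Yes — I0: [S → .] vs [S → . n ,]; I2: [E → S .] vs [E → S . n]; I6: [E → S n .] vs [S → n . ,]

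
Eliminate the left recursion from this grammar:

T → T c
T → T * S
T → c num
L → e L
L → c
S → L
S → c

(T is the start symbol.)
T is directly left-recursive. The standard transformation for
  A → A α₁ | ... | A α_m | β₁ | ... | β_n
is
  A  → β₁ A' | ... | β_n A'
  A' → α₁ A' | ... | α_m A' | ε

T → c num becomes T → c num T'
T → T c becomes T' → c T'
T → T * S becomes T' → * S T'
Add T' → ε

Productions for other non-terminals are unchanged:
  L → e L
  L → c
  S → L
  S → c

Resulting grammar:
T → c num T'
T' → c T'
T' → * S T'
T' → ε
L → e L
L → c
S → L
S → c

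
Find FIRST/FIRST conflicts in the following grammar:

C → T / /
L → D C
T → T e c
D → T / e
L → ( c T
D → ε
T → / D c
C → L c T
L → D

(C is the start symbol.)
A FIRST/FIRST conflict occurs when two productions N → α and N → β for the same non-terminal have FIRST(α) ∩ FIRST(β) ≠ ∅ (with ε ∈ FIRST of a nullable right-hand side, so two nullable alternatives also conflict).

FIRST sets of the non-terminals at (or reachable through a nullable prefix from) the front of some alternative:
  FIRST(T) = { '/' }
  FIRST(L) = { '(', '/', 'c', ε }
  FIRST(D) = { '/', ε }
  FIRST(C) = { '(', '/', 'c' }

Productions for C:
  C → T / /: FIRST = { '/' }
  C → L c T: FIRST = { '(', '/', 'c' }
Productions for L:
  L → D C: FIRST = { '(', '/', 'c' }
  L → ( c T: FIRST = { '(' }
  L → D: FIRST = { '/', ε }
Productions for T:
  T → T e c: FIRST = { '/' }
  T → / D c: FIRST = { '/' }
Productions for D:
  D → T / e: FIRST = { '/' }
  D → ε: FIRST = { ε }

Conflict for C: C → T / / and C → L c T
  Overlap: { '/' }
Conflict for L: L → D C and L → ( c T
  Overlap: { '(' }
Conflict for L: L → D C and L → D
  Overlap: { '/' }
Conflict for T: T → T e c and T → / D c
  Overlap: { '/' }

Answer: Yes. C → T '/' '/' / C → L c T on { '/' }; L → D C / L → '(' c T on { '(' }; L → D C / L → D on { '/' }; T → T e c / T → '/' D c on { '/' }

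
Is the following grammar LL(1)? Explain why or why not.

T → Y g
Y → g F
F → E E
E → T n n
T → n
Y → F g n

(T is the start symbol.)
A grammar is LL(1) if for each non-terminal N with multiple productions, the predict sets of those productions are pairwise disjoint, where PREDICT(N → α) = (FIRST(α) \ {ε}) ∪ (FOLLOW(N) if α ⇒* ε).

Relevant sets:
  FIRST(Y) = { 'g', 'n' }
  FIRST(F) = { 'g', 'n' }

For T:
  PREDICT(T → Y g) = { 'g', 'n' }
  PREDICT(T → n) = { 'n' }
For Y:
  PREDICT(Y → g F) = { 'g' }
  PREDICT(Y → F g n) = { 'g', 'n' }
F, E have a single production, so nothing to check there.

Conflict found: Predict set conflict for T: { 'n' }
The grammar is NOT LL(1).

Answer: No. Predict set conflict for T: { 'n' }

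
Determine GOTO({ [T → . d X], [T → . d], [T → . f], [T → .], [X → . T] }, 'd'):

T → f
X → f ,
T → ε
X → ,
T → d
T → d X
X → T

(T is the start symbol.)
{ [T → . d X], [T → . d], [T → . f], [T → .], [T → d . X], [T → d .], [X → . ,], [X → . T], [X → . f ,] }

GOTO(I, 'd') = CLOSURE({ [A → αX.β] : [A → α.Xβ] ∈ I, X = 'd' })

Items with dot before 'd', with the dot advanced:
  [T → . d] → [T → d .]
  [T → . d X] → [T → d . X]
Closure of the advanced items:
  [T → d . X] has the dot before X: add [X → . f ,], [X → . ,], [X → . T]
  [X → . T] has the dot before T: add [T → . f], [T → .], [T → . d], [T → . d X]

GOTO = { [T → . d X], [T → . d], [T → . f], [T → .], [T → d . X], [T → d .], [X → . ,], [X → . T], [X → . f ,] }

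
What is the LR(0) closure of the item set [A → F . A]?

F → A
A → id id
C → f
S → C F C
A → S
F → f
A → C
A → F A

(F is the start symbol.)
{ [A → . C], [A → . F A], [A → . S], [A → . id id], [A → F . A], [C → . f], [F → . A], [F → . f], [S → . C F C] }

Start with: [A → F . A]
  [A → F . A] has the dot before A: add [A → . id id], [A → . S], [A → . C], [A → . F A]
  [A → . S] has the dot before S: add [S → . C F C]
  [A → . C] has the dot before C: add [C → . f]
  [A → . F A] has the dot before F: add [F → . A], [F → . f]
No further items can be added.

CLOSURE = { [A → . C], [A → . F A], [A → . S], [A → . id id], [A → F . A], [C → . f], [F → . A], [F → . f], [S → . C F C] }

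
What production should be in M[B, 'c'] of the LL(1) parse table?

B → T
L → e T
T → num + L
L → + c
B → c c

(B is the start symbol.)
To find M[B, 'c'], we find productions for B where 'c' is in the predict set (PREDICT(N → α) = (FIRST(α) \ {ε}) ∪ (FOLLOW(N) if α ⇒* ε)).

Relevant sets:
  FIRST(T) = { 'num' }

B → T: PREDICT = { 'num' }
B → c c: PREDICT = { 'c' }
  'c' is in predict set, so this production goes in M[B, 'c']

M[B, 'c'] = B → c c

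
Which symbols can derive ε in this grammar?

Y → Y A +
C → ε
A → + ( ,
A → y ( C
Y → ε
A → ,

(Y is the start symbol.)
{ 'C', 'Y' }

ε-productions: C → ε, Y → ε
So C, Y are immediately nullable.
No further non-terminal can be added: every production for the remaining non-terminals contains a terminal or a non-nullable non-terminal.
Nullable = { 'C', 'Y' }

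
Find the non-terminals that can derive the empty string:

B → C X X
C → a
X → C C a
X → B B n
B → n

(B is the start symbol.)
None

A non-terminal is nullable if it can derive ε (the empty string): either it has an ε-production, or it has a production whose right-hand side consists entirely of nullable non-terminals.

There are no ε-productions, so no non-terminal can derive ε.
No non-terminals are nullable.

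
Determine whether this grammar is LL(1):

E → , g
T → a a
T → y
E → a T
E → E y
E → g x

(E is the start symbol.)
A grammar is LL(1) if for each non-terminal N with multiple productions, the predict sets of those productions are pairwise disjoint, where PREDICT(N → α) = (FIRST(α) \ {ε}) ∪ (FOLLOW(N) if α ⇒* ε).

Relevant sets:
  FIRST(E) = { ',', 'a', 'g' }

For E:
  PREDICT(E → ',' g) = { ',' }
  PREDICT(E → a T) = { 'a' }
  PREDICT(E → E y) = { ',', 'a', 'g' }
  PREDICT(E → g x) = { 'g' }
For T:
  PREDICT(T → a a) = { 'a' }
  PREDICT(T → y) = { 'y' }

Conflict found: Predict set conflict for E: { ',' }
The grammar is NOT LL(1).

Answer: No. Predict set conflict for E: { ',' }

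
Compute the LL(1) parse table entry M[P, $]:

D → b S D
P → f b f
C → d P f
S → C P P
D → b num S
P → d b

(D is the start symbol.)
Empty (error entry)

To find M[P, $], we find productions for P where $ is in the predict set (PREDICT(N → α) = (FIRST(α) \ {ε}) ∪ (FOLLOW(N) if α ⇒* ε)).

P → f b f: PREDICT = { 'f' }
P → d b: PREDICT = { 'd' }

M[P, $] is empty (no production applies)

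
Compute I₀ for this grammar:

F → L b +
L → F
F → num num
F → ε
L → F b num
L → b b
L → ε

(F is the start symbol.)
{ [F → . L b +], [F → . num num], [F → .], [F' → . F], [L → . F b num], [L → . F], [L → . b b], [L → .] }

First, augment the grammar with F' → F
I₀ = CLOSURE({ [F' → . F] }):
  [F' → . F] has the dot before F: add [F → . L b +], [F → . num num], [F → .]
  [F → . L b +] has the dot before L: add [L → . F], [L → . F b num], [L → . b b], [L → .]
No further items can be added.

I₀ = { [F → . L b +], [F → . num num], [F → .], [F' → . F], [L → . F b num], [L → . F], [L → . b b], [L → .] }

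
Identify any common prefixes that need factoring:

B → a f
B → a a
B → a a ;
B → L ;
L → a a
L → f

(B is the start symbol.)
Yes, B has productions with common prefix 'a'

Left-factoring is needed when two productions for the same non-terminal
share a common prefix on the right-hand side.

Productions for B:
  B → a f
  B → a a
  B → a a ;
  B → L ;
Productions for L:
  L → a a
  L → f

Found common prefix 'a' in productions for B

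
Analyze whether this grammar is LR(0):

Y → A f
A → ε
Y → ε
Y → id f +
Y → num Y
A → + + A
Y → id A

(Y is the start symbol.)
No. Shift-reduce conflict between [A → .] and [A → . + + A]

A grammar is LR(0) if no state in the canonical LR(0) collection has:
  - both a shift item (dot before a terminal) and a complete item (shift-reduce conflict), or
  - two or more complete items (reduce-reduce conflict; the accept item [Y' → Y .] counts as a complete item here).

Augment with Y' → Y and build the canonical LR(0) collection (I0 = CLOSURE({[Y' → . Y]}), then GOTO on every symbol after a dot until no new states appear). It has 13 states:
  I0: { [A → . + + A], [A → .], [Y → . A f], [Y → . id A], [Y → . id f +], [Y → . num Y], [Y → .], [Y' → . Y] }  — shift, 2 reduces
  I1: { [A → + . + A] }  — shift
  I2: { [Y → A . f] }  — shift
  I3: { [Y' → Y .] }  — accept
  I4: { [A → . + + A], [A → .], [Y → id . A], [Y → id . f +] }  — shift, reduce
  I5: { [A → . + + A], [A → .], [Y → . A f], [Y → . id A], [Y → . id f +], [Y → . num Y], [Y → .], [Y → num . Y] }  — shift, 2 reduces
  I6: { [Y → num Y .] }  — reduce
  I7: { [Y → id A .] }  — reduce
  I8: { [Y → id f . +] }  — shift
  I9: { [Y → id f + .] }  — reduce
  I10: { [Y → A f .] }  — reduce
  I11: { [A → + + . A], [A → . + + A], [A → .] }  — shift, reduce
  I12: { [A → + + A .] }  — reduce

Conflict in state I0:
  Shift-reduce conflict between [A → .] and [A → . + + A]
So the grammar is NOT LR(0).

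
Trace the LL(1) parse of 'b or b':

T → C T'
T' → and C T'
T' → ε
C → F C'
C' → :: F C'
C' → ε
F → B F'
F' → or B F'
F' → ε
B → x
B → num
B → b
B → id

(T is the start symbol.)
LL(1) parsing maintains a stack (initially the start symbol over $) and the input. At each step: if the stack top is a terminal, match it against the current input token; if it is a non-terminal N, replace it with the RHS of M[N, lookahead] (the unique production whose predict set contains the lookahead).

Stack is shown with the top on the left.

Stack            Input     Action
---------------------------------
T $              b or b $  output T → C T'
C T' $           b or b $  output C → F C'
F C' T' $        b or b $  output F → B F'
B F' C' T' $     b or b $  output B → b
b F' C' T' $     b or b $  match 'b'
F' C' T' $       or b $    output F' → or B F'
or B F' C' T' $  or b $    match 'or'
B F' C' T' $     b $       output B → b
b F' C' T' $     b $       match 'b'
F' C' T' $       $         output F' → ε
C' T' $          $         output C' → ε
T' $             $         output T' → ε
$                $         accept

The string is accepted.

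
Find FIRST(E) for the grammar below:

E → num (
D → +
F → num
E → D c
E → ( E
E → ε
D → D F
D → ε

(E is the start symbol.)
FIRST sets of the other non-terminals involved (by the same procedure, iterated to a fixed point):
  FIRST(D) = { '+', 'num', ε }

From E → num (:
  - num is a terminal: add 'num' and stop
From E → D c:
  - D is a non-terminal: add FIRST(D) \ {ε} = { '+', 'num' }
    D is nullable, so continue to the next symbol
  - c is a terminal: add 'c' and stop
From E → ( E:
  - '(' is a terminal: add '(' and stop
From E → ε:
  - ε-production, so ε ∈ FIRST(E)

Collecting: FIRST(E) = { '(', '+', 'c', 'num', ε }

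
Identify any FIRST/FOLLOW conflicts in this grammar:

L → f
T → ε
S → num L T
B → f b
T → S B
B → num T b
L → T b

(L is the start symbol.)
A FIRST/FOLLOW conflict occurs when a non-terminal N has a nullable alternative N → β (β ⇒* ε) and another alternative N → α with FIRST(α) ∩ FOLLOW(N) ≠ ∅: on such a lookahead the parser cannot decide between expanding α and letting N vanish via β.

Nullable non-terminals: T.
FIRST sets used below: FIRST(S) = { 'num' }

T: nullable alternative(s) T → ε; FOLLOW(T) = { 'b', 'f', 'num' }
  T → ε: FIRST \ {ε} = { } — this is the only nullable alternative, skip
  T → S B: FIRST \ {ε} = { 'num' } — overlaps FOLLOW(T) on { 'num' }: CONFLICT

B, L, S have no nullable alternative, so no FIRST/FOLLOW check is needed there.

So the grammar has 1 FIRST/FOLLOW conflict (marked CONFLICT above).

Answer: Yes. T → S B with FOLLOW(T) on { 'num' }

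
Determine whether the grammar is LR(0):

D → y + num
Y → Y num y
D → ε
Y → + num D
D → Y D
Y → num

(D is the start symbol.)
No. Shift-reduce conflict between [D → .] and [D → . y + num]

A grammar is LR(0) if no state in the canonical LR(0) collection has:
  - both a shift item (dot before a terminal) and a complete item (shift-reduce conflict), or
  - two or more complete items (reduce-reduce conflict; the accept item [D' → D .] counts as a complete item here).

Augment with D' → D and build the canonical LR(0) collection (I0 = CLOSURE({[D' → . D]}), then GOTO on every symbol after a dot until no new states appear). It has 13 states:
  I0: { [D → . Y D], [D → . y + num], [D → .], [D' → . D], [Y → . + num D], [Y → . Y num y], [Y → . num] }  — shift, reduce
  I1: { [Y → + . num D] }  — shift
  I2: { [D' → D .] }  — accept
  I3: { [D → . Y D], [D → . y + num], [D → .], [D → Y . D], [Y → . + num D], [Y → . Y num y], [Y → . num], [Y → Y . num y] }  — shift, reduce
  I4: { [Y → num .] }  — reduce
  I5: { [D → y . + num] }  — shift
  I6: { [D → y + . num] }  — shift
  I7: { [D → y + num .] }  — reduce
  I8: { [D → Y D .] }  — reduce
  I9: { [Y → Y num . y], [Y → num .] }  — shift, reduce
  I10: { [Y → Y num y .] }  — reduce
  I11: { [D → . Y D], [D → . y + num], [D → .], [Y → + num . D], [Y → . + num D], [Y → . Y num y], [Y → . num] }  — shift, reduce
  I12: { [Y → + num D .] }  — reduce

Conflict in state I0:
  Shift-reduce conflict between [D → .] and [D → . y + num]
So the grammar is NOT LR(0).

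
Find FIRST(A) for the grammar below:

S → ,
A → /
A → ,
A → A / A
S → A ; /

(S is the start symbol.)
To compute FIRST(A), examine every production with A on the left-hand side, reading each right-hand side left to right until a non-nullable symbol is reached.

From A → /:
  - '/' is a terminal: add '/' and stop
From A → ,:
  - ',' is a terminal: add ',' and stop
From A → A / A:
  - A is the symbol being defined: contributes nothing new
    A is not nullable, so stop

Collecting: FIRST(A) = { ',', '/' }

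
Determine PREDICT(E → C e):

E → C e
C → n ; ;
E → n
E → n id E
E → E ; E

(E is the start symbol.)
{ 'n' }

PREDICT(E → C e) = (FIRST(RHS) \ {ε}) ∪ (FOLLOW(E) if ε ∈ FIRST(RHS), i.e. RHS ⇒* ε)
FIRST(C) = { 'n' }
FIRST(C e) = { 'n' }
ε ∉ FIRST(C e), so FOLLOW(E) is not added.
PREDICT(E → C e) = { 'n' }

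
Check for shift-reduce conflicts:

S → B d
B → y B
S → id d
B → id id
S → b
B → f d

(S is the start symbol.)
Augment with S' → S and build the canonical LR(0) collection (I0 = CLOSURE({[S' → . S]}), then GOTO on every symbol after a dot until no new states appear). It has 13 states:
  I0: { [B → . f d], [B → . id id], [B → . y B], [S → . B d], [S → . b], [S → . id d], [S' → . S] }  — shift
  I1: { [S → B . d] }  — shift
  I2: { [S' → S .] }  — accept
  I3: { [S → b .] }  — reduce
  I4: { [B → f . d] }  — shift
  I5: { [B → id . id], [S → id . d] }  — shift
  I6: { [B → . f d], [B → . id id], [B → . y B], [B → y . B] }  — shift
  I7: { [B → y B .] }  — reduce
  I8: { [B → id . id] }  — shift
  I9: { [B → id id .] }  — reduce
  I10: { [S → id d .] }  — reduce
  I11: { [B → f d .] }  — reduce
  I12: { [S → B d .] }  — reduce

No state contains both a complete item and a shift item.

Answer: No shift-reduce conflicts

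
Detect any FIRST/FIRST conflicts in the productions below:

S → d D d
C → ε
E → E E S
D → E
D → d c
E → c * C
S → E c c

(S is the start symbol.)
Yes. E → E E S / E → c '*' C on { 'c' }

FIRST sets of the non-terminals at (or reachable through a nullable prefix from) the front of some alternative:
  FIRST(E) = { 'c' }

Productions for S:
  S → d D d: FIRST = { 'd' }
  S → E c c: FIRST = { 'c' }
Productions for E:
  E → E E S: FIRST = { 'c' }
  E → c * C: FIRST = { 'c' }
Productions for D:
  D → E: FIRST = { 'c' }
  D → d c: FIRST = { 'd' }
C has only one production, so no FIRST/FIRST conflict is possible there.

Conflict for E: E → E E S and E → c * C
  Overlap: { 'c' }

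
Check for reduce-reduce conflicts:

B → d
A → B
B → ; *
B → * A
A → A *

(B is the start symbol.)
No reduce-reduce conflicts

A reduce-reduce conflict occurs when an LR(0) state has two complete items [A → α .] and [B → β .] — both call for a reduction, and with no lookahead the parser cannot choose between them.

Augment with B' → B and build the canonical LR(0) collection (I0 = CLOSURE({[B' → . B]}), then GOTO on every symbol after a dot until no new states appear). It has 9 states:
  I0: { [B → . * A], [B → . ; *], [B → . d], [B' → . B] }  — shift
  I1: { [A → . A *], [A → . B], [B → * . A], [B → . * A], [B → . ; *], [B → . d] }  — shift
  I2: { [B → ; . *] }  — shift
  I3: { [B' → B .] }  — accept
  I4: { [B → d .] }  — reduce
  I5: { [B → ; * .] }  — reduce
  I6: { [A → A . *], [B → * A .] }  — shift, reduce
  I7: { [A → B .] }  — reduce
  I8: { [A → A * .] }  — reduce

No state contains more than one complete item.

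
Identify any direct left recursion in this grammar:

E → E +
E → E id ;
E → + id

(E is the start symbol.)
Yes, E is left-recursive

Direct left recursion occurs when N → N α for some non-terminal N (the right-hand side begins with the left-hand side itself).

E → E +: LEFT RECURSIVE (starts with E)
E → E id ;: LEFT RECURSIVE (starts with E)
E → + id: starts with '+'

The grammar has direct left recursion on: E.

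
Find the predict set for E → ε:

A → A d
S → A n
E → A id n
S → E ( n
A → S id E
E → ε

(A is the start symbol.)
PREDICT(E → ε) = (FIRST(RHS) \ {ε}) ∪ (FOLLOW(E) if ε ∈ FIRST(RHS), i.e. RHS ⇒* ε)
The right-hand side is ε (FIRST(ε) = { ε }), so the predict set is FOLLOW(E) = { $, '(', 'd', 'id', 'n' }
PREDICT(E → ε) = { $, '(', 'd', 'id', 'n' }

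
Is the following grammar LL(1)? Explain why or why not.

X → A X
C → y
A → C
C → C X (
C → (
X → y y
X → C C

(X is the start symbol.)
A grammar is LL(1) if for each non-terminal N with multiple productions, the predict sets of those productions are pairwise disjoint, where PREDICT(N → α) = (FIRST(α) \ {ε}) ∪ (FOLLOW(N) if α ⇒* ε).

Relevant sets:
  FIRST(A) = { '(', 'y' }
  FIRST(C) = { '(', 'y' }

For X:
  PREDICT(X → A X) = { '(', 'y' }
  PREDICT(X → y y) = { 'y' }
  PREDICT(X → C C) = { '(', 'y' }
For C:
  PREDICT(C → y) = { 'y' }
  PREDICT(C → C X '(') = { '(', 'y' }
  PREDICT(C → '(') = { '(' }
A has a single production, so nothing to check there.

Conflict found: Predict set conflict for X: { 'y' }
The grammar is NOT LL(1).

Answer: No. Predict set conflict for X: { 'y' }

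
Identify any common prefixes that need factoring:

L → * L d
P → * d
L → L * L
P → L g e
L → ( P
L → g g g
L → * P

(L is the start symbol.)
Yes, L has productions with common prefix '*'

Left-factoring is needed when two productions for the same non-terminal
share a common prefix on the right-hand side.

Productions for L:
  L → * L d
  L → L * L
  L → ( P
  L → g g g
  L → * P
Productions for P:
  P → * d
  P → L g e

Found common prefix '*' in productions for L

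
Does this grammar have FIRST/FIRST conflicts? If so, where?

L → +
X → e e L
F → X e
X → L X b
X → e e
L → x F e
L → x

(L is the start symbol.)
Yes. L → x F e / L → x on { 'x' }; X → e e L / X → e e on { 'e' }

FIRST sets of the non-terminals at (or reachable through a nullable prefix from) the front of some alternative:
  FIRST(L) = { '+', 'x' }

Productions for L:
  L → +: FIRST = { '+' }
  L → x F e: FIRST = { 'x' }
  L → x: FIRST = { 'x' }
Productions for X:
  X → e e L: FIRST = { 'e' }
  X → L X b: FIRST = { '+', 'x' }
  X → e e: FIRST = { 'e' }
F has only one production, so no FIRST/FIRST conflict is possible there.

Conflict for L: L → x F e and L → x
  Overlap: { 'x' }
Conflict for X: X → e e L and X → e e
  Overlap: { 'e' }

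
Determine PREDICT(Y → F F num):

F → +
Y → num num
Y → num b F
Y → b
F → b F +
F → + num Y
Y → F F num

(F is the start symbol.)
PREDICT(Y → F F num) = (FIRST(RHS) \ {ε}) ∪ (FOLLOW(Y) if ε ∈ FIRST(RHS), i.e. RHS ⇒* ε)
FIRST(F) = { '+', 'b' }
FIRST(F F num) = { '+', 'b' }
ε ∉ FIRST(F F num), so FOLLOW(Y) is not added.
PREDICT(Y → F F num) = { '+', 'b' }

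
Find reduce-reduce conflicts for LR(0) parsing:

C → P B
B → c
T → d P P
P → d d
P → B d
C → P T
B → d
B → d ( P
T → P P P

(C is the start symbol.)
A reduce-reduce conflict occurs when an LR(0) state has two complete items [A → α .] and [B → β .] — both call for a reduction, and with no lookahead the parser cannot choose between them.

Augment with C' → C and build the canonical LR(0) collection (I0 = CLOSURE({[C' → . C]}), then GOTO on every symbol after a dot until no new states appear). It has 19 states:
  I0: { [B → . c], [B → . d ( P], [B → . d], [C → . P B], [C → . P T], [C' → . C], [P → . B d], [P → . d d] }  — shift
  I1: { [P → B . d] }  — shift
  I2: { [C' → C .] }  — accept
  I3: { [B → . c], [B → . d ( P], [B → . d], [C → P . B], [C → P . T], [P → . B d], [P → . d d], [T → . P P P], [T → . d P P] }  — shift
  I4: { [B → c .] }  — reduce
  I5: { [B → d . ( P], [B → d .], [P → d . d] }  — shift, reduce
  I6: { [B → . c], [B → . d ( P], [B → . d], [B → d ( . P], [P → . B d], [P → . d d] }  — shift
  I7: { [P → d d .] }  — reduce
  I8: { [B → d ( P .] }  — reduce
  I9: { [C → P B .], [P → B . d] }  — shift, reduce
  I10: { [B → . c], [B → . d ( P], [B → . d], [P → . B d], [P → . d d], [T → P . P P] }  — shift
  I11: { [C → P T .] }  — reduce
  I12: { [B → . c], [B → . d ( P], [B → . d], [B → d . ( P], [B → d .], [P → . B d], [P → . d d], [P → d . d], [T → d . P P] }  — shift, reduce
  I13: { [B → . c], [B → . d ( P], [B → . d], [P → . B d], [P → . d d], [T → d P . P] }  — shift
  I14: { [B → d . ( P], [B → d .], [P → d . d], [P → d d .] }  — shift, 2 reduces
  I15: { [T → d P P .] }  — reduce
  I16: { [B → . c], [B → . d ( P], [B → . d], [P → . B d], [P → . d d], [T → P P . P] }  — shift
  I17: { [T → P P P .] }  — reduce
  I18: { [P → B d .] }  — reduce

I14 contains complete items [B → d .], [P → d d .] — reduce-reduce conflict.

Answer: Yes — I14: [B → d .] vs [P → d d .]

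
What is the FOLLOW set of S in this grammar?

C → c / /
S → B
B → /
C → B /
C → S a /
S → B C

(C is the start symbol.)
To compute FOLLOW(S), find every occurrence of S on a right-hand side N → α S β: add FIRST(β) \ {ε}, and if β is empty or nullable also add FOLLOW(N). Iterate to a fixed point.

In C → S a /: S is followed by a '/', add FIRST(a '/') \ {ε} = { 'a' }

Taking the union: FOLLOW(S) = { 'a' }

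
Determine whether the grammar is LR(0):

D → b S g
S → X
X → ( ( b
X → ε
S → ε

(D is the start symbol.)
No. Shift-reduce conflict between [S → .] and [X → . ( ( b]

A grammar is LR(0) if no state in the canonical LR(0) collection has:
  - both a shift item (dot before a terminal) and a complete item (shift-reduce conflict), or
  - two or more complete items (reduce-reduce conflict; the accept item [D' → D .] counts as a complete item here).

Augment with D' → D and build the canonical LR(0) collection (I0 = CLOSURE({[D' → . D]}), then GOTO on every symbol after a dot until no new states appear). It has 9 states:
  I0: { [D → . b S g], [D' → . D] }  — shift
  I1: { [D' → D .] }  — accept
  I2: { [D → b . S g], [S → . X], [S → .], [X → . ( ( b], [X → .] }  — shift, 2 reduces
  I3: { [X → ( . ( b] }  — shift
  I4: { [D → b S . g] }  — shift
  I5: { [S → X .] }  — reduce
  I6: { [D → b S g .] }  — reduce
  I7: { [X → ( ( . b] }  — shift
  I8: { [X → ( ( b .] }  — reduce

Conflict in state I2:
  Shift-reduce conflict between [S → .] and [X → . ( ( b]
So the grammar is NOT LR(0).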